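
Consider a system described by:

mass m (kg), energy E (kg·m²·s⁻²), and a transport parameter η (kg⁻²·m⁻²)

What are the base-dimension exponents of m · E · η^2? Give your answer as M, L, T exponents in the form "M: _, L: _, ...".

Collect each base-dimension exponent across the product:
  M: (1) + (1) + 2·(-2) = -2
  L: (0) + (2) + 2·(-2) = -2
  T: (0) + (-2) + 2·(0) = -2
So the dimensions are [M⁻² L⁻² T⁻²].

M: -2, L: -2, T: -2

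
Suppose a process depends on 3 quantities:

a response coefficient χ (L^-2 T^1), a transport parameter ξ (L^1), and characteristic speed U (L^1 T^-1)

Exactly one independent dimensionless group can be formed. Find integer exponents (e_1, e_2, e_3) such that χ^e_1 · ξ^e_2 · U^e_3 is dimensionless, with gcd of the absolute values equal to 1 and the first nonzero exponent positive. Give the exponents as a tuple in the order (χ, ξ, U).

L: e_1·(-2) + e_2·(1) + e_3·(1) = 0
T: e_1·(1) + e_2·(0) + e_3·(-1) = 0
Solving this homogeneous linear system for the smallest-integer solution (first nonzero entry positive) gives (1, 1, 1).

(1, 1, 1)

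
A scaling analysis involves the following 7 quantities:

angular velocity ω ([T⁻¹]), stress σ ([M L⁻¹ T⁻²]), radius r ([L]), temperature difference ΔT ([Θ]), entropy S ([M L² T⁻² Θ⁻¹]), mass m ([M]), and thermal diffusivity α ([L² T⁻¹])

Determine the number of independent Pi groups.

3

There are 7 variables and 4 base dimensions (M, L, T, Θ).
The dimension matrix has rank 4.
Independent dimensionless groups: 7 − 4 = 3.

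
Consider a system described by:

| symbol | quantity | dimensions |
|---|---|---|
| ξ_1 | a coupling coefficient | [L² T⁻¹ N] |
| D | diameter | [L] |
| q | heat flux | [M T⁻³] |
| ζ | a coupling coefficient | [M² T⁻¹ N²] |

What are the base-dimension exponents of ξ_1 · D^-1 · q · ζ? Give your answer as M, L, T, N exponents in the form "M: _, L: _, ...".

M: 3, L: 1, T: -5, N: 3

Collect each base-dimension exponent across the product:
  M: (0) − (0) + (1) + (2) = 3
  L: (2) − (1) + (0) + (0) = 1
  T: (-1) − (0) + (-3) + (-1) = -5
  N: (1) − (0) + (0) + (2) = 3
So the dimensions are [M³ L T⁻⁵ N³].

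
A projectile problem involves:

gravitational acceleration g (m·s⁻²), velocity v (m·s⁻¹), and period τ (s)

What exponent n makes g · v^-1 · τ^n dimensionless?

Balance the T exponent: (1)·n from τ, plus (-2) − (-1) = -1 from the rest, must sum to zero.
n − 1 = 0, so n = 1.

1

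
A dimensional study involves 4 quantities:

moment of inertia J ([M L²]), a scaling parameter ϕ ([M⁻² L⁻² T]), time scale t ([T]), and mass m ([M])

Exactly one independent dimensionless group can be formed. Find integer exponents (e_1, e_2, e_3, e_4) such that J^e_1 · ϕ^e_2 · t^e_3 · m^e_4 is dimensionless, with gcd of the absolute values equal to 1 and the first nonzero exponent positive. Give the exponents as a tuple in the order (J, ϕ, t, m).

M: e_1·(1) + e_2·(-2) + e_3·(0) + e_4·(1) = 0
L: e_1·(2) + e_2·(-2) + e_3·(0) + e_4·(0) = 0
T: e_1·(0) + e_2·(1) + e_3·(1) + e_4·(0) = 0
Solving this homogeneous linear system for the smallest-integer solution (first nonzero entry positive) gives (1, 1, -1, 1).

(1, 1, -1, 1)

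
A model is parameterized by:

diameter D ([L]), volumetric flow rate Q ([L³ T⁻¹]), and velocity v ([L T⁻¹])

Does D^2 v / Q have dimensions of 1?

Sum the exponent of each base dimension across the product:
  M: 2·[D]_M − [Q]_M + [v]_M = 2·(0) − (0) + (0) = 0
  L: 2·[D]_L − [Q]_L + [v]_L = 2·(1) − (3) + (1) = 0
  T: 2·[D]_T − [Q]_T + [v]_T = 2·(0) − (-1) + (-1) = 0
All base exponents vanish — dimensionless.

yes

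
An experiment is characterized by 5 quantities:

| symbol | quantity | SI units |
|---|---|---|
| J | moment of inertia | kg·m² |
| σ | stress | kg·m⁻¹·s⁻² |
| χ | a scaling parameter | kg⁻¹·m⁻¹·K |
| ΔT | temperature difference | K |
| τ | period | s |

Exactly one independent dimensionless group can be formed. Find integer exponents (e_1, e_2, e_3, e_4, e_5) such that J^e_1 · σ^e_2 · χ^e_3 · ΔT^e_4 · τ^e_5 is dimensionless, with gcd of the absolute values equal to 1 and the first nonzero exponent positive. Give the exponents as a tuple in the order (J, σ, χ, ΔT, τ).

(2, 1, 3, -3, 2)

M: e_1·(1) + e_2·(1) + e_3·(-1) + e_4·(0) + e_5·(0) = 0
L: e_1·(2) + e_2·(-1) + e_3·(-1) + e_4·(0) + e_5·(0) = 0
T: e_1·(0) + e_2·(-2) + e_3·(0) + e_4·(0) + e_5·(1) = 0
Θ: e_1·(0) + e_2·(0) + e_3·(1) + e_4·(1) + e_5·(0) = 0
Solving this homogeneous linear system for the smallest-integer solution (first nonzero entry positive) gives (2, 1, 3, -3, 2).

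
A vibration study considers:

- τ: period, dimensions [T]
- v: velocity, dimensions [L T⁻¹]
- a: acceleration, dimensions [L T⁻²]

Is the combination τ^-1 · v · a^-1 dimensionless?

yes

Sum the exponent of each base dimension across the product:
  L: −[τ]_L + [v]_L − [a]_L = −(0) + (1) − (1) = 0
  T: −[τ]_T + [v]_T − [a]_T = −(1) + (-1) − (-2) = 0
All base exponents vanish — dimensionless.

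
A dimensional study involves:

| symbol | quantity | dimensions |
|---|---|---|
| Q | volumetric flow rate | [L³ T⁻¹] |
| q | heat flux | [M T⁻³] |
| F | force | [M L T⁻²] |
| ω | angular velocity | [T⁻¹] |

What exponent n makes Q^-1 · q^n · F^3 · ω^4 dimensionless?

Balance the M exponent: (1)·n from q, plus −(0) + 3·(1) + 4·(0) = 3 from the rest, must sum to zero.
n + 3 = 0, so n = -3.

-3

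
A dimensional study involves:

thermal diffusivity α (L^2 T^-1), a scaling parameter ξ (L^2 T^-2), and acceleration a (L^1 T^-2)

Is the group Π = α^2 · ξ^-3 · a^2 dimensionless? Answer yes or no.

Sum the exponent of each base dimension across the product:
  M: 2·[α]_M − 3·[ξ]_M + 2·[a]_M = 2·(0) − 3·(0) + 2·(0) = 0
  L: 2·[α]_L − 3·[ξ]_L + 2·[a]_L = 2·(2) − 3·(2) + 2·(1) = 0
  T: 2·[α]_T − 3·[ξ]_T + 2·[a]_T = 2·(-1) − 3·(-2) + 2·(-2) = 0
  I: 2·[α]_I − 3·[ξ]_I + 2·[a]_I = 2·(0) − 3·(0) + 2·(0) = 0
All base exponents vanish — dimensionless.

yes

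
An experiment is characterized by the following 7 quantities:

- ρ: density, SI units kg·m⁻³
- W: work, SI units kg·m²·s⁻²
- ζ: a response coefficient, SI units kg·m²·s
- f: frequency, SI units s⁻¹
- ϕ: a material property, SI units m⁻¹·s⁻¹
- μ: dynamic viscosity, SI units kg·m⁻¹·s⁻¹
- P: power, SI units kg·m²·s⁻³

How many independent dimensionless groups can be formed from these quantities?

4

There are 7 variables and 3 base dimensions (M, L, T).
The dimension matrix has rank 3.
Independent dimensionless groups: 7 − 3 = 4.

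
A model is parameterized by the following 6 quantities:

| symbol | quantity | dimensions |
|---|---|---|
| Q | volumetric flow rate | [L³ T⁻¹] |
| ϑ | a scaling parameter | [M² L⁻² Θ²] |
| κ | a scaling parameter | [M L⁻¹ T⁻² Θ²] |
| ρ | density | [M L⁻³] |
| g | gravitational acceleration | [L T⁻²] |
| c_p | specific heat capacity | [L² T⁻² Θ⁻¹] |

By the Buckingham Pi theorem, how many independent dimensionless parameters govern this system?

There are 6 variables and 4 base dimensions (M, L, T, Θ).
The dimension matrix has rank 4.
Independent dimensionless groups: 6 − 4 = 2.

2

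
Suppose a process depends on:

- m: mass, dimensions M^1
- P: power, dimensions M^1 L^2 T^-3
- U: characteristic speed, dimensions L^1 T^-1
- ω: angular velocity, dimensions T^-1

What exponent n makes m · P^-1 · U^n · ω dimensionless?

Balance the L exponent: (1)·n from U, plus (0) − (2) + (0) = -2 from the rest, must sum to zero.
n − 2 = 0, so n = 2.

2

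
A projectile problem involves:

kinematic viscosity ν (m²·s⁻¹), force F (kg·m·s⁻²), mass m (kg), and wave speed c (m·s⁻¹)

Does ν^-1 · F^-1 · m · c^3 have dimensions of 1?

Sum the exponent of each base dimension across the product:
  M: −[ν]_M − [F]_M + [m]_M + 3·[c]_M = −(0) − (1) + (1) + 3·(0) = 0
  L: −[ν]_L − [F]_L + [m]_L + 3·[c]_L = −(2) − (1) + (0) + 3·(1) = 0
  T: −[ν]_T − [F]_T + [m]_T + 3·[c]_T = −(-1) − (-2) + (0) + 3·(-1) = 0
All base exponents vanish — dimensionless.

yes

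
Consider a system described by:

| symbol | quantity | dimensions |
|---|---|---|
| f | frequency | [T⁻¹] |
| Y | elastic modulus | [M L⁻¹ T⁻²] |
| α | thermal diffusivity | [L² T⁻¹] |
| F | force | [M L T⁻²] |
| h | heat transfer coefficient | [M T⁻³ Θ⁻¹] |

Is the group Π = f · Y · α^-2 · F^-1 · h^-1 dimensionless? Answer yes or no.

Sum the exponent of each base dimension across the product:
  M: [f]_M + [Y]_M − 2·[α]_M − [F]_M − [h]_M = (0) + (1) − 2·(0) − (1) − (1) = -1
  L: [f]_L + [Y]_L − 2·[α]_L − [F]_L − [h]_L = (0) + (-1) − 2·(2) − (1) − (0) = -6
  T: [f]_T + [Y]_T − 2·[α]_T − [F]_T − [h]_T = (-1) + (-2) − 2·(-1) − (-2) − (-3) = 4
  Θ: [f]_Θ + [Y]_Θ − 2·[α]_Θ − [F]_Θ − [h]_Θ = (0) + (0) − 2·(0) − (0) − (-1) = 1
Net dimensions [M⁻¹ L⁻⁶ T⁴ Θ] ≠ [1] — not dimensionless.

no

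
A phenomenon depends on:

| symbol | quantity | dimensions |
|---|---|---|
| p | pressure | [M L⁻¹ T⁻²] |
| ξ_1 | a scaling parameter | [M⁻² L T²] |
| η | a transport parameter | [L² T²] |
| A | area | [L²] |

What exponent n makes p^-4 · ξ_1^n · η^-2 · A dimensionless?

-2

Balance the M exponent: (-2)·n from ξ_1, plus −4·(1) − 2·(0) + (0) = -4 from the rest, must sum to zero.
-2n − 4 = 0, so n = -2.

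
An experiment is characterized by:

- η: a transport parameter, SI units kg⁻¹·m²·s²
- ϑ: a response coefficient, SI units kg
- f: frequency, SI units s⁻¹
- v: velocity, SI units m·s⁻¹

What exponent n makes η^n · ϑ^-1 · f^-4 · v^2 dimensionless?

Balance the M exponent: (-1)·n from η, plus −(1) − 4·(0) + 2·(0) = -1 from the rest, must sum to zero.
−n − 1 = 0, so n = -1.

-1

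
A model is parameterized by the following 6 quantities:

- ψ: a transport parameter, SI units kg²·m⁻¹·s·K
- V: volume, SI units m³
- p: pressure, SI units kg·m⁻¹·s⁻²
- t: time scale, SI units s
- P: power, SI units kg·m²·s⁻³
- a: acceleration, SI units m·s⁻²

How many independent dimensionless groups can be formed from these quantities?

2

There are 6 variables and 4 base dimensions (M, L, T, Θ).
The dimension matrix has rank 4.
Independent dimensionless groups: 6 − 4 = 2.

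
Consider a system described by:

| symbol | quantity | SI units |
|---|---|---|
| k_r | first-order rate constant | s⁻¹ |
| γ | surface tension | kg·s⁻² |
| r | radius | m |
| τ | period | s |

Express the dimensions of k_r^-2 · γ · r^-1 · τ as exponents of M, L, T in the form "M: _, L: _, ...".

M: 1, L: -1, T: 1

Collect each base-dimension exponent across the product:
  M: −2·(0) + (1) − (0) + (0) = 1
  L: −2·(0) + (0) − (1) + (0) = -1
  T: −2·(-1) + (-2) − (0) + (1) = 1
So the dimensions are [M L⁻¹ T].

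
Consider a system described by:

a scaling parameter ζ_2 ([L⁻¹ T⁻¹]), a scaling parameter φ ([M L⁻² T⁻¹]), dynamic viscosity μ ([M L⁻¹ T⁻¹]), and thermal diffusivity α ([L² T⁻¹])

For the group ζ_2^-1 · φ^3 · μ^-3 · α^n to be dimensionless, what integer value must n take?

Balance the L exponent: (2)·n from α, plus −(-1) + 3·(-2) − 3·(-1) = -2 from the rest, must sum to zero.
2n − 2 = 0, so n = 1.

1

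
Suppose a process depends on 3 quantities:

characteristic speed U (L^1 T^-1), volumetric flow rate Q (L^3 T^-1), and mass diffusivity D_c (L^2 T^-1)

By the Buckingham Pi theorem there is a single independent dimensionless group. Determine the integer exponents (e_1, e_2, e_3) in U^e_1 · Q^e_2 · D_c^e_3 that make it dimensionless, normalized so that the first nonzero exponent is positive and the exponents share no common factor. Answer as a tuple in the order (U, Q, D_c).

(1, 1, -2)

L: e_1·(1) + e_2·(3) + e_3·(2) = 0
T: e_1·(-1) + e_2·(-1) + e_3·(-1) = 0
Solving this homogeneous linear system for the smallest-integer solution (first nonzero entry positive) gives (1, 1, -2).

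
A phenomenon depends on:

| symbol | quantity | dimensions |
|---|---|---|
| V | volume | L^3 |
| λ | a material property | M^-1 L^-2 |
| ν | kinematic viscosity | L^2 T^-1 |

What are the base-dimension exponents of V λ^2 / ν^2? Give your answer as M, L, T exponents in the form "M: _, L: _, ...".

M: -2, L: -5, T: 2

Collect each base-dimension exponent across the product:
  M: (0) + 2·(-1) − 2·(0) = -2
  L: (3) + 2·(-2) − 2·(2) = -5
  T: (0) + 2·(0) − 2·(-1) = 2
So the dimensions are [M⁻² L⁻⁵ T²].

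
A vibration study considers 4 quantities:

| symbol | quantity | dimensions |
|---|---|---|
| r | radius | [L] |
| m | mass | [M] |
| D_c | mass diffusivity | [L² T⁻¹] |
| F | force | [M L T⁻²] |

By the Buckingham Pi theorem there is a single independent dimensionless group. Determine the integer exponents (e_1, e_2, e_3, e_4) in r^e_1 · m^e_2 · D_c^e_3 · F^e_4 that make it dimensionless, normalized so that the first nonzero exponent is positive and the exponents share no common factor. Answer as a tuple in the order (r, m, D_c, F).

(3, -1, -2, 1)

M: e_1·(0) + e_2·(1) + e_3·(0) + e_4·(1) = 0
L: e_1·(1) + e_2·(0) + e_3·(2) + e_4·(1) = 0
T: e_1·(0) + e_2·(0) + e_3·(-1) + e_4·(-2) = 0
Solving this homogeneous linear system for the smallest-integer solution (first nonzero entry positive) gives (3, -1, -2, 1).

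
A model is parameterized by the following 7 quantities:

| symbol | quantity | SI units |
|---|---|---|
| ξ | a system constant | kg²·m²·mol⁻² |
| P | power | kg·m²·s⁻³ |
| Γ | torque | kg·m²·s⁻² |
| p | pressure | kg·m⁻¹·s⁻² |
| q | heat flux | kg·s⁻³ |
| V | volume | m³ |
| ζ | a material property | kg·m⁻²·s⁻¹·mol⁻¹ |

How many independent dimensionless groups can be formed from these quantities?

3

There are 7 variables and 4 base dimensions (M, L, T, N).
The dimension matrix has rank 4.
Independent dimensionless groups: 7 − 4 = 3.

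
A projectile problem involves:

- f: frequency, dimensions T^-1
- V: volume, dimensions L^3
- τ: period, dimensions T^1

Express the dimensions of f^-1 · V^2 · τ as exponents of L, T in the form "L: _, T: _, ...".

Collect each base-dimension exponent across the product:
  L: −(0) + 2·(3) + (0) = 6
  T: −(-1) + 2·(0) + (1) = 2
So the dimensions are [L⁶ T²].

L: 6, T: 2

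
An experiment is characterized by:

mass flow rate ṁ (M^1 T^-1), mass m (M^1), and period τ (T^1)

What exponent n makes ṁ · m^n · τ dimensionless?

Balance the M exponent: (1)·n from m, plus (1) + (0) = 1 from the rest, must sum to zero.
n + 1 = 0, so n = -1.

-1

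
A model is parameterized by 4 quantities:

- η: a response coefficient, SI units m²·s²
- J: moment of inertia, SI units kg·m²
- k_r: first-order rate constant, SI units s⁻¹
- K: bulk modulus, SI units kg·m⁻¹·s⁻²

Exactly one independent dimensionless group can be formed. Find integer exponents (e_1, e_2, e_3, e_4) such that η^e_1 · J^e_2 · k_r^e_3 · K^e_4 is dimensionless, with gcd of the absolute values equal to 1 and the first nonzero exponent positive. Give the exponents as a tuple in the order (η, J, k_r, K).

M: e_1·(0) + e_2·(1) + e_3·(0) + e_4·(1) = 0
L: e_1·(2) + e_2·(2) + e_3·(0) + e_4·(-1) = 0
T: e_1·(2) + e_2·(0) + e_3·(-1) + e_4·(-2) = 0
Solving this homogeneous linear system for the smallest-integer solution (first nonzero entry positive) gives (3, -2, 2, 2).

(3, -2, 2, 2)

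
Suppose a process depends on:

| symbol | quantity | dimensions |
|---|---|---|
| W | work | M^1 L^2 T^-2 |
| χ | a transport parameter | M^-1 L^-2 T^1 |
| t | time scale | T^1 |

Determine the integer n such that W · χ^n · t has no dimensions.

Balance the M exponent: (-1)·n from χ, plus (1) + (0) = 1 from the rest, must sum to zero.
−n + 1 = 0, so n = 1.

1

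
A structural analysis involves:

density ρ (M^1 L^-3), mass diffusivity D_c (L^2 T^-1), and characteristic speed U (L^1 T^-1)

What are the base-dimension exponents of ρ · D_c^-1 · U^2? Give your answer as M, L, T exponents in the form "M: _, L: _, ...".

M: 1, L: -3, T: -1

Collect each base-dimension exponent across the product:
  M: (1) − (0) + 2·(0) = 1
  L: (-3) − (2) + 2·(1) = -3
  T: (0) − (-1) + 2·(-1) = -1
So the dimensions are [M L⁻³ T⁻¹].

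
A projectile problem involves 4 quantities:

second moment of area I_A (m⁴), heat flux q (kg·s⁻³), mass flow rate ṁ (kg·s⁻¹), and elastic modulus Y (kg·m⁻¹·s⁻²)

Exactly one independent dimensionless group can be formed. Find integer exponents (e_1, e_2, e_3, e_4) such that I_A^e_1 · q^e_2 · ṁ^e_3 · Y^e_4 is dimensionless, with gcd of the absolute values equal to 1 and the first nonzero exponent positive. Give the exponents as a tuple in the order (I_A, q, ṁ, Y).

M: e_1·(0) + e_2·(1) + e_3·(1) + e_4·(1) = 0
L: e_1·(4) + e_2·(0) + e_3·(0) + e_4·(-1) = 0
T: e_1·(0) + e_2·(-3) + e_3·(-1) + e_4·(-2) = 0
Solving this homogeneous linear system for the smallest-integer solution (first nonzero entry positive) gives (1, -2, -2, 4).

(1, -2, -2, 4)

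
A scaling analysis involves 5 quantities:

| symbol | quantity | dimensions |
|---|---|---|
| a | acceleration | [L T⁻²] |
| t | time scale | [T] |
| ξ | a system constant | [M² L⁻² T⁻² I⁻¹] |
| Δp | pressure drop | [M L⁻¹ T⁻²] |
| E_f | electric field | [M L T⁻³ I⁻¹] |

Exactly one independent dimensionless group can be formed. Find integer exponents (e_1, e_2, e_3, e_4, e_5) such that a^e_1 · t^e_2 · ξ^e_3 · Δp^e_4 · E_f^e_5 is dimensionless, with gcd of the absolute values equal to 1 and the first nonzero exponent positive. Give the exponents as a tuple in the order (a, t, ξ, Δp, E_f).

(2, 1, 1, -1, -1)

M: e_1·(0) + e_2·(0) + e_3·(2) + e_4·(1) + e_5·(1) = 0
L: e_1·(1) + e_2·(0) + e_3·(-2) + e_4·(-1) + e_5·(1) = 0
T: e_1·(-2) + e_2·(1) + e_3·(-2) + e_4·(-2) + e_5·(-3) = 0
I: e_1·(0) + e_2·(0) + e_3·(-1) + e_4·(0) + e_5·(-1) = 0
Solving this homogeneous linear system for the smallest-integer solution (first nonzero entry positive) gives (2, 1, 1, -1, -1).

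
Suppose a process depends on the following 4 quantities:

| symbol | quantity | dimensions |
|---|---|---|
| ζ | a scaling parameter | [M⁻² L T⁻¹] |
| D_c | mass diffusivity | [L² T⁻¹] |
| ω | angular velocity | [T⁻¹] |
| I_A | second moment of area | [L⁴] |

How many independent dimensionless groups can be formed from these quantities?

There are 4 variables and 3 base dimensions (M, L, T).
The dimension matrix has rank 3.
Independent dimensionless groups: 4 − 3 = 1.

1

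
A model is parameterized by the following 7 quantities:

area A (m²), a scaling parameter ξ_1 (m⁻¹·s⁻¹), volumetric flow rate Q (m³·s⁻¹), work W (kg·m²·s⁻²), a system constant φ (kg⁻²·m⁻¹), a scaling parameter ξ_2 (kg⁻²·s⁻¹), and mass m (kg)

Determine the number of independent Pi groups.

There are 7 variables and 3 base dimensions (M, L, T).
The dimension matrix has rank 3.
Independent dimensionless groups: 7 − 3 = 4.

4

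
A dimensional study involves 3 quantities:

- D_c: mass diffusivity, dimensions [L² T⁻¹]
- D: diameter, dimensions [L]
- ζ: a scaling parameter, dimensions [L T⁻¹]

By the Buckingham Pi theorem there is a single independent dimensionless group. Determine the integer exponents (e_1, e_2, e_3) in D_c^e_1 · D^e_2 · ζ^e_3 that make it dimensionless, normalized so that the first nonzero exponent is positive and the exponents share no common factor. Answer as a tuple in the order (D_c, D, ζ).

(1, -1, -1)

L: e_1·(2) + e_2·(1) + e_3·(1) = 0
T: e_1·(-1) + e_2·(0) + e_3·(-1) = 0
Solving this homogeneous linear system for the smallest-integer solution (first nonzero entry positive) gives (1, -1, -1).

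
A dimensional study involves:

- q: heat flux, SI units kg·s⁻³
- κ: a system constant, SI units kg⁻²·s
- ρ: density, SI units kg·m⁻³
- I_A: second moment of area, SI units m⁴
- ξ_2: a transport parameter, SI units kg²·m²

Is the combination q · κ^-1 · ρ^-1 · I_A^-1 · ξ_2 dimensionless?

Sum the exponent of each base dimension across the product:
  M: [q]_M − [κ]_M − [ρ]_M − [I_A]_M + [ξ_2]_M = (1) − (-2) − (1) − (0) + (2) = 4
  L: [q]_L − [κ]_L − [ρ]_L − [I_A]_L + [ξ_2]_L = (0) − (0) − (-3) − (4) + (2) = 1
  T: [q]_T − [κ]_T − [ρ]_T − [I_A]_T + [ξ_2]_T = (-3) − (1) − (0) − (0) + (0) = -4
Net dimensions [M⁴ L T⁻⁴] ≠ [1] — not dimensionless.

no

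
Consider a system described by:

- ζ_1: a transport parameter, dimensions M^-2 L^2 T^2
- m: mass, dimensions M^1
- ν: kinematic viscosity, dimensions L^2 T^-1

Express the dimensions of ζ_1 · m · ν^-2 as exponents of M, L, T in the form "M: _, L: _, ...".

Collect each base-dimension exponent across the product:
  M: (-2) + (1) − 2·(0) = -1
  L: (2) + (0) − 2·(2) = -2
  T: (2) + (0) − 2·(-1) = 4
So the dimensions are [M⁻¹ L⁻² T⁴].

M: -1, L: -2, T: 4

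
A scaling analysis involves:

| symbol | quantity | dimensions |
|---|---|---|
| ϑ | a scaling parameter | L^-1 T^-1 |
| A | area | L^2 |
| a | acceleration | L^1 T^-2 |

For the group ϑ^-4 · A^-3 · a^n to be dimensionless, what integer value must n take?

Balance the L exponent: (1)·n from a, plus −4·(-1) − 3·(2) = -2 from the rest, must sum to zero.
n − 2 = 0, so n = 2.

2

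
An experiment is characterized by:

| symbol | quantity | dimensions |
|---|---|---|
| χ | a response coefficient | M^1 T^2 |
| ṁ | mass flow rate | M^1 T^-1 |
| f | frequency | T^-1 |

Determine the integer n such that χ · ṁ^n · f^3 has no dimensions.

Balance the M exponent: (1)·n from ṁ, plus (1) + 3·(0) = 1 from the rest, must sum to zero.
n + 1 = 0, so n = -1.

-1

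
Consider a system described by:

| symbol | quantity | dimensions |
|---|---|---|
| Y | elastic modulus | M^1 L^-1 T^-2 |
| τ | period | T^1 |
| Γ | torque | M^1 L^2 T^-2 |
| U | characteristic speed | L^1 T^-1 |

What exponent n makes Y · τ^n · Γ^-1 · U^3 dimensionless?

Balance the T exponent: (1)·n from τ, plus (-2) − (-2) + 3·(-1) = -3 from the rest, must sum to zero.
n − 3 = 0, so n = 3.

3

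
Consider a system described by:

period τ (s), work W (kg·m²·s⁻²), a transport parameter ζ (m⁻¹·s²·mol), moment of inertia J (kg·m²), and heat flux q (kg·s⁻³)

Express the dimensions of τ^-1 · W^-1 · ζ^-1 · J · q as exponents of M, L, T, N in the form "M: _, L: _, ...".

Collect each base-dimension exponent across the product:
  M: −(0) − (1) − (0) + (1) + (1) = 1
  L: −(0) − (2) − (-1) + (2) + (0) = 1
  T: −(1) − (-2) − (2) + (0) + (-3) = -4
  N: −(0) − (0) − (1) + (0) + (0) = -1
So the dimensions are [M L T⁻⁴ N⁻¹].

M: 1, L: 1, T: -4, N: -1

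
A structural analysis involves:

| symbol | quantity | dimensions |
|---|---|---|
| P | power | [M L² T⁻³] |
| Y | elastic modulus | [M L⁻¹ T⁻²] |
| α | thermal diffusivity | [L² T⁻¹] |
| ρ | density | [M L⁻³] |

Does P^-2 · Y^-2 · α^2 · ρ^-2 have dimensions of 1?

Sum the exponent of each base dimension across the product:
  M: −2·[P]_M − 2·[Y]_M + 2·[α]_M − 2·[ρ]_M = −2·(1) − 2·(1) + 2·(0) − 2·(1) = -6
  L: −2·[P]_L − 2·[Y]_L + 2·[α]_L − 2·[ρ]_L = −2·(2) − 2·(-1) + 2·(2) − 2·(-3) = 8
  T: −2·[P]_T − 2·[Y]_T + 2·[α]_T − 2·[ρ]_T = −2·(-3) − 2·(-2) + 2·(-1) − 2·(0) = 8
Net dimensions [M⁻⁶ L⁸ T⁸] ≠ [1] — not dimensionless.

no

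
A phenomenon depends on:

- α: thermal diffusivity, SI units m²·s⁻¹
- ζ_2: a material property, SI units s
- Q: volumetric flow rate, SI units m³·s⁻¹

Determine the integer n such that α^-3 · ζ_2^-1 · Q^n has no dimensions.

Balance the L exponent: (3)·n from Q, plus −3·(2) − (0) = -6 from the rest, must sum to zero.
3n − 6 = 0, so n = 2.

2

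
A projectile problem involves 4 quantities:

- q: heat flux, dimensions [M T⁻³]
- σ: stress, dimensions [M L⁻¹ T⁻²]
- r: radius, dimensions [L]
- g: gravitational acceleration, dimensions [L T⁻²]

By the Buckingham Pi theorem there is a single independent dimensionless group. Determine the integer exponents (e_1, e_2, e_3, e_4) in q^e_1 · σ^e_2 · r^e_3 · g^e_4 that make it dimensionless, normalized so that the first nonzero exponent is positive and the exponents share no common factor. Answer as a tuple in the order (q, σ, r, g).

M: e_1·(1) + e_2·(1) + e_3·(0) + e_4·(0) = 0
L: e_1·(0) + e_2·(-1) + e_3·(1) + e_4·(1) = 0
T: e_1·(-3) + e_2·(-2) + e_3·(0) + e_4·(-2) = 0
Solving this homogeneous linear system for the smallest-integer solution (first nonzero entry positive) gives (2, -2, -1, -1).

(2, -2, -1, -1)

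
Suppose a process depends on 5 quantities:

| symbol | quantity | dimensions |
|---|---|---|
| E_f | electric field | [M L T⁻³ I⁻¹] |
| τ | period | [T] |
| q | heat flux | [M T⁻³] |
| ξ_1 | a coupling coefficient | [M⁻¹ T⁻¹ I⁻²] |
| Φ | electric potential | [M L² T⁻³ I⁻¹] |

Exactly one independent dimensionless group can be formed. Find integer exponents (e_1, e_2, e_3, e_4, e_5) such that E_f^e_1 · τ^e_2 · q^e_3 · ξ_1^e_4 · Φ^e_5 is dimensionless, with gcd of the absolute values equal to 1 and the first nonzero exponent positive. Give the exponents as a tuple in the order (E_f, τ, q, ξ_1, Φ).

M: e_1·(1) + e_2·(0) + e_3·(1) + e_4·(-1) + e_5·(1) = 0
L: e_1·(1) + e_2·(0) + e_3·(0) + e_4·(0) + e_5·(2) = 0
T: e_1·(-3) + e_2·(1) + e_3·(-3) + e_4·(-1) + e_5·(-3) = 0
I: e_1·(-1) + e_2·(0) + e_3·(0) + e_4·(-2) + e_5·(-1) = 0
Solving this homogeneous linear system for the smallest-integer solution (first nonzero entry positive) gives (4, -4, -3, -1, -2).

(4, -4, -3, -1, -2)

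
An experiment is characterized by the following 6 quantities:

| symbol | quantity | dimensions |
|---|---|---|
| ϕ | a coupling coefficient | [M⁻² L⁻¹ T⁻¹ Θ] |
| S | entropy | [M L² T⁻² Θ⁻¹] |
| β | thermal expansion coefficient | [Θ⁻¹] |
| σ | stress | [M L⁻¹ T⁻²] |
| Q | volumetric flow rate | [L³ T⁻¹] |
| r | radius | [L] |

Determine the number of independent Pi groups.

There are 6 variables and 4 base dimensions (M, L, T, Θ).
The dimension matrix has rank 4.
Independent dimensionless groups: 6 − 4 = 2.

2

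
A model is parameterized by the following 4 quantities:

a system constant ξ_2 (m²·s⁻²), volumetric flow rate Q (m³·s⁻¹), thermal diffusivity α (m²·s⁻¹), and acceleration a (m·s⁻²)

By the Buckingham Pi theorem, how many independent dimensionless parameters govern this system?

There are 4 variables and 2 base dimensions (L, T).
The dimension matrix has rank 2.
Independent dimensionless groups: 4 − 2 = 2.

2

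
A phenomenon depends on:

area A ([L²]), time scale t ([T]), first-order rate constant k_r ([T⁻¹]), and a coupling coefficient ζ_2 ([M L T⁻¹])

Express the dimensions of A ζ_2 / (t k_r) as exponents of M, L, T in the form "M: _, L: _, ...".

Collect each base-dimension exponent across the product:
  M: (0) − (0) − (0) + (1) = 1
  L: (2) − (0) − (0) + (1) = 3
  T: (0) − (1) − (-1) + (-1) = -1
So the dimensions are [M L³ T⁻¹].

M: 1, L: 3, T: -1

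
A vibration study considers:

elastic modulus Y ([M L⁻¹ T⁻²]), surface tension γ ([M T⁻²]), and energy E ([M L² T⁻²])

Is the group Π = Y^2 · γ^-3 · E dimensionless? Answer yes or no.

Sum the exponent of each base dimension across the product:
  M: 2·[Y]_M − 3·[γ]_M + [E]_M = 2·(1) − 3·(1) + (1) = 0
  L: 2·[Y]_L − 3·[γ]_L + [E]_L = 2·(-1) − 3·(0) + (2) = 0
  T: 2·[Y]_T − 3·[γ]_T + [E]_T = 2·(-2) − 3·(-2) + (-2) = 0
All base exponents vanish — dimensionless.

yes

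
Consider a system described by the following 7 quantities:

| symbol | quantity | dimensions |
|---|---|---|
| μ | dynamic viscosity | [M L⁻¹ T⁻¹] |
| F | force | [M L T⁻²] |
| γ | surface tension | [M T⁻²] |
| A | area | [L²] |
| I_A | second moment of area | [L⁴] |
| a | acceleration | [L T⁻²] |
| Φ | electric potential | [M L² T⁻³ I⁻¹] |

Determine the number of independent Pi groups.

3

There are 7 variables and 4 base dimensions (M, L, T, I).
The dimension matrix has rank 4.
Independent dimensionless groups: 7 − 4 = 3.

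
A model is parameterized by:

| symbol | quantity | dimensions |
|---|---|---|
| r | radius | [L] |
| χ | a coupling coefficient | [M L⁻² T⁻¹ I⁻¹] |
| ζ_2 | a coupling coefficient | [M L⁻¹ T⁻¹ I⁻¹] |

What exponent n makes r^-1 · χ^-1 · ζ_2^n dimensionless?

1

Balance the M exponent: (1)·n from ζ_2, plus −(0) − (1) = -1 from the rest, must sum to zero.
n − 1 = 0, so n = 1.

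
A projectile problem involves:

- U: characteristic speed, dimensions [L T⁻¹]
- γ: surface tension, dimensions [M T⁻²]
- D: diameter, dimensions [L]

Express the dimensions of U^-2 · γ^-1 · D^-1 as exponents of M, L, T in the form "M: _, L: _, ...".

Collect each base-dimension exponent across the product:
  M: −2·(0) − (1) − (0) = -1
  L: −2·(1) − (0) − (1) = -3
  T: −2·(-1) − (-2) − (0) = 4
So the dimensions are [M⁻¹ L⁻³ T⁴].

M: -1, L: -3, T: 4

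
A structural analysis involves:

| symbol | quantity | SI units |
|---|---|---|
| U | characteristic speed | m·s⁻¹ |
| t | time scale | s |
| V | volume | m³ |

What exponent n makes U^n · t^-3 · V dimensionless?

-3

Balance the L exponent: (1)·n from U, plus −3·(0) + (3) = 3 from the rest, must sum to zero.
n + 3 = 0, so n = -3.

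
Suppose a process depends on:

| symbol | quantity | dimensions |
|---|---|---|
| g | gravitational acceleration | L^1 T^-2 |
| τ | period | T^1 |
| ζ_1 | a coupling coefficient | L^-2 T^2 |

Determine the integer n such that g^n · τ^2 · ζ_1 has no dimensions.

2

Balance the L exponent: (1)·n from g, plus 2·(0) + (-2) = -2 from the rest, must sum to zero.
n − 2 = 0, so n = 2.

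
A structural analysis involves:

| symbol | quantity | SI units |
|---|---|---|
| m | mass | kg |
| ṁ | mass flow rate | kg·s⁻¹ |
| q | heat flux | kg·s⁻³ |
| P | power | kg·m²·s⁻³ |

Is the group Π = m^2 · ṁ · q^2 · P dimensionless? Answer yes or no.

Sum the exponent of each base dimension across the product:
  M: 2·[m]_M + [ṁ]_M + 2·[q]_M + [P]_M = 2·(1) + (1) + 2·(1) + (1) = 6
  L: 2·[m]_L + [ṁ]_L + 2·[q]_L + [P]_L = 2·(0) + (0) + 2·(0) + (2) = 2
  T: 2·[m]_T + [ṁ]_T + 2·[q]_T + [P]_T = 2·(0) + (-1) + 2·(-3) + (-3) = -10
Net dimensions [M⁶ L² T⁻¹⁰] ≠ [1] — not dimensionless.

no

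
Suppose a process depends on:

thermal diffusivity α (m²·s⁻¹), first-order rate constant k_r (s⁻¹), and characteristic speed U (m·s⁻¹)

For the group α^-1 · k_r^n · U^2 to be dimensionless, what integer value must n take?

Balance the T exponent: (-1)·n from k_r, plus −(-1) + 2·(-1) = -1 from the rest, must sum to zero.
−n − 1 = 0, so n = -1.

-1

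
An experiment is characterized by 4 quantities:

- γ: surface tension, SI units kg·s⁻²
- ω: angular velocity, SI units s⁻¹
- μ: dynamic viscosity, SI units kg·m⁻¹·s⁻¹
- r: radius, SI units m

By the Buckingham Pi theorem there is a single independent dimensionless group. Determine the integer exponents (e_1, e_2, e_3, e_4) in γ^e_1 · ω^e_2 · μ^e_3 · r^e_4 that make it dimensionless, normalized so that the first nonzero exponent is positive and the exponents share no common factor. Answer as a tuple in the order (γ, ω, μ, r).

(1, -1, -1, -1)

M: e_1·(1) + e_2·(0) + e_3·(1) + e_4·(0) = 0
L: e_1·(0) + e_2·(0) + e_3·(-1) + e_4·(1) = 0
T: e_1·(-2) + e_2·(-1) + e_3·(-1) + e_4·(0) = 0
Solving this homogeneous linear system for the smallest-integer solution (first nonzero entry positive) gives (1, -1, -1, -1).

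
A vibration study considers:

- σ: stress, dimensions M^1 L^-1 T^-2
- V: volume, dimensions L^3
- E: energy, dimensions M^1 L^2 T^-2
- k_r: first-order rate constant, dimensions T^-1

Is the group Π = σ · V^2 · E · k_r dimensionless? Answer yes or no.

no

Sum the exponent of each base dimension across the product:
  M: [σ]_M + 2·[V]_M + [E]_M + [k_r]_M = (1) + 2·(0) + (1) + (0) = 2
  L: [σ]_L + 2·[V]_L + [E]_L + [k_r]_L = (-1) + 2·(3) + (2) + (0) = 7
  T: [σ]_T + 2·[V]_T + [E]_T + [k_r]_T = (-2) + 2·(0) + (-2) + (-1) = -5
Net dimensions [M² L⁷ T⁻⁵] ≠ [1] — not dimensionless.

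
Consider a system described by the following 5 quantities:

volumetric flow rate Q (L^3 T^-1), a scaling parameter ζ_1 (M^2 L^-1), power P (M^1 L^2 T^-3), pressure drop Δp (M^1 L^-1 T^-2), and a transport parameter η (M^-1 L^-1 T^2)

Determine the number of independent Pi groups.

There are 5 variables and 3 base dimensions (M, L, T).
The dimension matrix has rank 3.
Independent dimensionless groups: 5 − 3 = 2.

2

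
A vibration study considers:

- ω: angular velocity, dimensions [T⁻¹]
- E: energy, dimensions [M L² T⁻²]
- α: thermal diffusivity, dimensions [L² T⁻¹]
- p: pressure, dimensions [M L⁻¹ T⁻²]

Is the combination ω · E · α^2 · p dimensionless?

Sum the exponent of each base dimension across the product:
  M: [ω]_M + [E]_M + 2·[α]_M + [p]_M = (0) + (1) + 2·(0) + (1) = 2
  L: [ω]_L + [E]_L + 2·[α]_L + [p]_L = (0) + (2) + 2·(2) + (-1) = 5
  T: [ω]_T + [E]_T + 2·[α]_T + [p]_T = (-1) + (-2) + 2·(-1) + (-2) = -7
Net dimensions [M² L⁵ T⁻⁷] ≠ [1] — not dimensionless.

no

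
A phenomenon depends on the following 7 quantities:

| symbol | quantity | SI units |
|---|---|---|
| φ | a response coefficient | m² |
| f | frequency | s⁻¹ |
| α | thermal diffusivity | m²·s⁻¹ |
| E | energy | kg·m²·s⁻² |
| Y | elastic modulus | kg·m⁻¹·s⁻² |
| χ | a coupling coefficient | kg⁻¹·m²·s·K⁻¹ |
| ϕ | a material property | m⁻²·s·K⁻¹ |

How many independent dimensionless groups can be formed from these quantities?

3

There are 7 variables and 4 base dimensions (M, L, T, Θ).
The dimension matrix has rank 4.
Independent dimensionless groups: 7 − 4 = 3.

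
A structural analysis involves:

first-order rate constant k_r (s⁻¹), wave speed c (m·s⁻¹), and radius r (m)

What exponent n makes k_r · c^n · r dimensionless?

Balance the L exponent: (1)·n from c, plus (0) + (1) = 1 from the rest, must sum to zero.
n + 1 = 0, so n = -1.

-1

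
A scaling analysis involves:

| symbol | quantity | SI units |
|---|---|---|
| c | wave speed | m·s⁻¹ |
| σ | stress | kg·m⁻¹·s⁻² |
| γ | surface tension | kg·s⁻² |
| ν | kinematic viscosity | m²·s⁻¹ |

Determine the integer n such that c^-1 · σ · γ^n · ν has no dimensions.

-1

Balance the M exponent: (1)·n from γ, plus −(0) + (1) + (0) = 1 from the rest, must sum to zero.
n + 1 = 0, so n = -1.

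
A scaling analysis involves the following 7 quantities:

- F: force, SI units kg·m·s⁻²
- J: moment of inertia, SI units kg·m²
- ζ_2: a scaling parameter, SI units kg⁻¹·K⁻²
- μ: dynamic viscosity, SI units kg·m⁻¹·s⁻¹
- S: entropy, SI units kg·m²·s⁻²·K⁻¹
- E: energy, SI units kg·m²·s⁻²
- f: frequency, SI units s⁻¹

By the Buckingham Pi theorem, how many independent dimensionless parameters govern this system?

There are 7 variables and 4 base dimensions (M, L, T, Θ).
The dimension matrix has rank 4.
Independent dimensionless groups: 7 − 4 = 3.

3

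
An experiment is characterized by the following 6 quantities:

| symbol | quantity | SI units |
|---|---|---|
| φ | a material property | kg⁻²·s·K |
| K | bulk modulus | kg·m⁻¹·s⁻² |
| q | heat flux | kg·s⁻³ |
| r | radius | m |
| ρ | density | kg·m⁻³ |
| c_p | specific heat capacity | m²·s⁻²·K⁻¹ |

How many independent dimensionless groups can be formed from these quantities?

There are 6 variables and 4 base dimensions (M, L, T, Θ).
The dimension matrix has rank 4.
Independent dimensionless groups: 6 − 4 = 2.

2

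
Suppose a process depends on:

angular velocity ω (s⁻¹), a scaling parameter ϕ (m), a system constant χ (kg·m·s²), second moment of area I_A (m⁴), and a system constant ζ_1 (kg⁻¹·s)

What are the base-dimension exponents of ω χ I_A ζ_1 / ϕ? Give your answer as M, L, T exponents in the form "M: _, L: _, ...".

Collect each base-dimension exponent across the product:
  M: (0) − (0) + (1) + (0) + (-1) = 0
  L: (0) − (1) + (1) + (4) + (0) = 4
  T: (-1) − (0) + (2) + (0) + (1) = 2
So the dimensions are [L⁴ T²].

M: 0, L: 4, T: 2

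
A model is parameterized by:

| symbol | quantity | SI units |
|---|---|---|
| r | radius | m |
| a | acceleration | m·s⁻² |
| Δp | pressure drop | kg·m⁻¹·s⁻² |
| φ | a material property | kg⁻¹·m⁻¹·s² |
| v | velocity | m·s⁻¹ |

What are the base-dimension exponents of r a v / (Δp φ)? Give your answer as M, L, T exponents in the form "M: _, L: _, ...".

M: 0, L: 5, T: -3

Collect each base-dimension exponent across the product:
  M: (0) + (0) − (1) − (-1) + (0) = 0
  L: (1) + (1) − (-1) − (-1) + (1) = 5
  T: (0) + (-2) − (-2) − (2) + (-1) = -3
So the dimensions are [L⁵ T⁻³].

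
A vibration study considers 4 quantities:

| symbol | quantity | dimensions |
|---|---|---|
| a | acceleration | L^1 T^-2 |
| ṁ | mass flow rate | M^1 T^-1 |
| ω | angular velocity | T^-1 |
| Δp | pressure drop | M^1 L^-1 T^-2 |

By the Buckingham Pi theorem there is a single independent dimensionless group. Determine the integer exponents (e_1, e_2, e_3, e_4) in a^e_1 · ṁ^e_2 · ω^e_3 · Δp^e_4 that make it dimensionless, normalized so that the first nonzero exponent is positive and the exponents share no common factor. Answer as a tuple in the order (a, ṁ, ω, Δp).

M: e_1·(0) + e_2·(1) + e_3·(0) + e_4·(1) = 0
L: e_1·(1) + e_2·(0) + e_3·(0) + e_4·(-1) = 0
T: e_1·(-2) + e_2·(-1) + e_3·(-1) + e_4·(-2) = 0
Solving this homogeneous linear system for the smallest-integer solution (first nonzero entry positive) gives (1, -1, -3, 1).

(1, -1, -3, 1)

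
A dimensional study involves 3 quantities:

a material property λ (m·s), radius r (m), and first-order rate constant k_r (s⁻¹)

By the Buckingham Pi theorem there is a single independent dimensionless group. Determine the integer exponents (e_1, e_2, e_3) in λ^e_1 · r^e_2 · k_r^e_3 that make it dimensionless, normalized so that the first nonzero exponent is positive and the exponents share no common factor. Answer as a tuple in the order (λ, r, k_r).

(1, -1, 1)

L: e_1·(1) + e_2·(1) + e_3·(0) = 0
T: e_1·(1) + e_2·(0) + e_3·(-1) = 0
Solving this homogeneous linear system for the smallest-integer solution (first nonzero entry positive) gives (1, -1, 1).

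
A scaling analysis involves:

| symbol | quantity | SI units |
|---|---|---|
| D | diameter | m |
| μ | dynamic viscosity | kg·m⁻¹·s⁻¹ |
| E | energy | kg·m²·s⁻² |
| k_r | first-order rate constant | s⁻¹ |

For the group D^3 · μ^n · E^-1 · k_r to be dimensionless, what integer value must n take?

Balance the M exponent: (1)·n from μ, plus 3·(0) − (1) + (0) = -1 from the rest, must sum to zero.
n − 1 = 0, so n = 1.

1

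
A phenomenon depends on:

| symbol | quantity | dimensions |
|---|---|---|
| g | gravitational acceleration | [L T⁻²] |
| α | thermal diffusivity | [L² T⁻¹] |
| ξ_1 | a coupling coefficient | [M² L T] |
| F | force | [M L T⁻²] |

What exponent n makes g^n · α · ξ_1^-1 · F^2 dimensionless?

Balance the L exponent: (1)·n from g, plus (2) − (1) + 2·(1) = 3 from the rest, must sum to zero.
n + 3 = 0, so n = -3.

-3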